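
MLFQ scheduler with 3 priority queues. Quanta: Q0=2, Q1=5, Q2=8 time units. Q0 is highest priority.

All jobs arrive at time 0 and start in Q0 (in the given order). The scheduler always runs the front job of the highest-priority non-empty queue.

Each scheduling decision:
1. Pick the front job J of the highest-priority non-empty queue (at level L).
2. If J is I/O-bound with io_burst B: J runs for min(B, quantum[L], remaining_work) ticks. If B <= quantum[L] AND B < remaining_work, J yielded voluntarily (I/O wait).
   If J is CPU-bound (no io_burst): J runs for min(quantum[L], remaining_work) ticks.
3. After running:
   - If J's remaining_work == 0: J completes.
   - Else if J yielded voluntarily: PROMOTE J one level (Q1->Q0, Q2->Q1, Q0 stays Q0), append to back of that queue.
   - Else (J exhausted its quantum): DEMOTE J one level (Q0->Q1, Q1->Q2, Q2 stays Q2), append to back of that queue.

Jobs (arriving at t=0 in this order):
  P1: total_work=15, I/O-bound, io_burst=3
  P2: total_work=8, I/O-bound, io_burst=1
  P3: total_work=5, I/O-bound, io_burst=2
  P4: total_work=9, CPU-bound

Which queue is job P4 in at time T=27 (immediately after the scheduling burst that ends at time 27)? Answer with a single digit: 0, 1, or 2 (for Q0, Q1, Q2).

t=0-2: P1@Q0 runs 2, rem=13, quantum used, demote→Q1. Q0=[P2,P3,P4] Q1=[P1] Q2=[]
t=2-3: P2@Q0 runs 1, rem=7, I/O yield, promote→Q0. Q0=[P3,P4,P2] Q1=[P1] Q2=[]
t=3-5: P3@Q0 runs 2, rem=3, I/O yield, promote→Q0. Q0=[P4,P2,P3] Q1=[P1] Q2=[]
t=5-7: P4@Q0 runs 2, rem=7, quantum used, demote→Q1. Q0=[P2,P3] Q1=[P1,P4] Q2=[]
t=7-8: P2@Q0 runs 1, rem=6, I/O yield, promote→Q0. Q0=[P3,P2] Q1=[P1,P4] Q2=[]
t=8-10: P3@Q0 runs 2, rem=1, I/O yield, promote→Q0. Q0=[P2,P3] Q1=[P1,P4] Q2=[]
t=10-11: P2@Q0 runs 1, rem=5, I/O yield, promote→Q0. Q0=[P3,P2] Q1=[P1,P4] Q2=[]
t=11-12: P3@Q0 runs 1, rem=0, completes. Q0=[P2] Q1=[P1,P4] Q2=[]
t=12-13: P2@Q0 runs 1, rem=4, I/O yield, promote→Q0. Q0=[P2] Q1=[P1,P4] Q2=[]
t=13-14: P2@Q0 runs 1, rem=3, I/O yield, promote→Q0. Q0=[P2] Q1=[P1,P4] Q2=[]
t=14-15: P2@Q0 runs 1, rem=2, I/O yield, promote→Q0. Q0=[P2] Q1=[P1,P4] Q2=[]
t=15-16: P2@Q0 runs 1, rem=1, I/O yield, promote→Q0. Q0=[P2] Q1=[P1,P4] Q2=[]
t=16-17: P2@Q0 runs 1, rem=0, completes. Q0=[] Q1=[P1,P4] Q2=[]
t=17-20: P1@Q1 runs 3, rem=10, I/O yield, promote→Q0. Q0=[P1] Q1=[P4] Q2=[]
t=20-22: P1@Q0 runs 2, rem=8, quantum used, demote→Q1. Q0=[] Q1=[P4,P1] Q2=[]
t=22-27: P4@Q1 runs 5, rem=2, quantum used, demote→Q2. Q0=[] Q1=[P1] Q2=[P4]
t=27-30: P1@Q1 runs 3, rem=5, I/O yield, promote→Q0. Q0=[P1] Q1=[] Q2=[P4]
t=30-32: P1@Q0 runs 2, rem=3, quantum used, demote→Q1. Q0=[] Q1=[P1] Q2=[P4]
t=32-35: P1@Q1 runs 3, rem=0, completes. Q0=[] Q1=[] Q2=[P4]
t=35-37: P4@Q2 runs 2, rem=0, completes. Q0=[] Q1=[] Q2=[]

Answer: 2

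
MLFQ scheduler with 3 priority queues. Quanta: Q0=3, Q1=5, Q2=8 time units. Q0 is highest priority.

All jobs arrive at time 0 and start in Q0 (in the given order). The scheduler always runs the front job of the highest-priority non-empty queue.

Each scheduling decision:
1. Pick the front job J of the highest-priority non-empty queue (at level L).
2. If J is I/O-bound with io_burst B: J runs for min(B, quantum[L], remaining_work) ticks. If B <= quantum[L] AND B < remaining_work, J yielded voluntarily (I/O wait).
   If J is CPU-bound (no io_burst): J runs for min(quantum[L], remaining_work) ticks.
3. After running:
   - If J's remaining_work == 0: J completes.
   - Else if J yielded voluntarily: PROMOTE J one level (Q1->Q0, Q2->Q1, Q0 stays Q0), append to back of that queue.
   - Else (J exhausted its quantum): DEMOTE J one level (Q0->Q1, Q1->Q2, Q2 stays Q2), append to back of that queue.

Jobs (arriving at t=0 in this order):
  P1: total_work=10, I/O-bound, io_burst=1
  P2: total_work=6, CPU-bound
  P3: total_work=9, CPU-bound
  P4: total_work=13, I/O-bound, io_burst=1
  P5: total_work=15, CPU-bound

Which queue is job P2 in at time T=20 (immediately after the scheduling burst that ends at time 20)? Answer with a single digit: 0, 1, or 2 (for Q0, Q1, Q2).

t=0-1: P1@Q0 runs 1, rem=9, I/O yield, promote→Q0. Q0=[P2,P3,P4,P5,P1] Q1=[] Q2=[]
t=1-4: P2@Q0 runs 3, rem=3, quantum used, demote→Q1. Q0=[P3,P4,P5,P1] Q1=[P2] Q2=[]
t=4-7: P3@Q0 runs 3, rem=6, quantum used, demote→Q1. Q0=[P4,P5,P1] Q1=[P2,P3] Q2=[]
t=7-8: P4@Q0 runs 1, rem=12, I/O yield, promote→Q0. Q0=[P5,P1,P4] Q1=[P2,P3] Q2=[]
t=8-11: P5@Q0 runs 3, rem=12, quantum used, demote→Q1. Q0=[P1,P4] Q1=[P2,P3,P5] Q2=[]
t=11-12: P1@Q0 runs 1, rem=8, I/O yield, promote→Q0. Q0=[P4,P1] Q1=[P2,P3,P5] Q2=[]
t=12-13: P4@Q0 runs 1, rem=11, I/O yield, promote→Q0. Q0=[P1,P4] Q1=[P2,P3,P5] Q2=[]
t=13-14: P1@Q0 runs 1, rem=7, I/O yield, promote→Q0. Q0=[P4,P1] Q1=[P2,P3,P5] Q2=[]
t=14-15: P4@Q0 runs 1, rem=10, I/O yield, promote→Q0. Q0=[P1,P4] Q1=[P2,P3,P5] Q2=[]
t=15-16: P1@Q0 runs 1, rem=6, I/O yield, promote→Q0. Q0=[P4,P1] Q1=[P2,P3,P5] Q2=[]
t=16-17: P4@Q0 runs 1, rem=9, I/O yield, promote→Q0. Q0=[P1,P4] Q1=[P2,P3,P5] Q2=[]
t=17-18: P1@Q0 runs 1, rem=5, I/O yield, promote→Q0. Q0=[P4,P1] Q1=[P2,P3,P5] Q2=[]
t=18-19: P4@Q0 runs 1, rem=8, I/O yield, promote→Q0. Q0=[P1,P4] Q1=[P2,P3,P5] Q2=[]
t=19-20: P1@Q0 runs 1, rem=4, I/O yield, promote→Q0. Q0=[P4,P1] Q1=[P2,P3,P5] Q2=[]
t=20-21: P4@Q0 runs 1, rem=7, I/O yield, promote→Q0. Q0=[P1,P4] Q1=[P2,P3,P5] Q2=[]
t=21-22: P1@Q0 runs 1, rem=3, I/O yield, promote→Q0. Q0=[P4,P1] Q1=[P2,P3,P5] Q2=[]
t=22-23: P4@Q0 runs 1, rem=6, I/O yield, promote→Q0. Q0=[P1,P4] Q1=[P2,P3,P5] Q2=[]
t=23-24: P1@Q0 runs 1, rem=2, I/O yield, promote→Q0. Q0=[P4,P1] Q1=[P2,P3,P5] Q2=[]
t=24-25: P4@Q0 runs 1, rem=5, I/O yield, promote→Q0. Q0=[P1,P4] Q1=[P2,P3,P5] Q2=[]
t=25-26: P1@Q0 runs 1, rem=1, I/O yield, promote→Q0. Q0=[P4,P1] Q1=[P2,P3,P5] Q2=[]
t=26-27: P4@Q0 runs 1, rem=4, I/O yield, promote→Q0. Q0=[P1,P4] Q1=[P2,P3,P5] Q2=[]
t=27-28: P1@Q0 runs 1, rem=0, completes. Q0=[P4] Q1=[P2,P3,P5] Q2=[]
t=28-29: P4@Q0 runs 1, rem=3, I/O yield, promote→Q0. Q0=[P4] Q1=[P2,P3,P5] Q2=[]
t=29-30: P4@Q0 runs 1, rem=2, I/O yield, promote→Q0. Q0=[P4] Q1=[P2,P3,P5] Q2=[]
t=30-31: P4@Q0 runs 1, rem=1, I/O yield, promote→Q0. Q0=[P4] Q1=[P2,P3,P5] Q2=[]
t=31-32: P4@Q0 runs 1, rem=0, completes. Q0=[] Q1=[P2,P3,P5] Q2=[]
t=32-35: P2@Q1 runs 3, rem=0, completes. Q0=[] Q1=[P3,P5] Q2=[]
t=35-40: P3@Q1 runs 5, rem=1, quantum used, demote→Q2. Q0=[] Q1=[P5] Q2=[P3]
t=40-45: P5@Q1 runs 5, rem=7, quantum used, demote→Q2. Q0=[] Q1=[] Q2=[P3,P5]
t=45-46: P3@Q2 runs 1, rem=0, completes. Q0=[] Q1=[] Q2=[P5]
t=46-53: P5@Q2 runs 7, rem=0, completes. Q0=[] Q1=[] Q2=[]

Answer: 1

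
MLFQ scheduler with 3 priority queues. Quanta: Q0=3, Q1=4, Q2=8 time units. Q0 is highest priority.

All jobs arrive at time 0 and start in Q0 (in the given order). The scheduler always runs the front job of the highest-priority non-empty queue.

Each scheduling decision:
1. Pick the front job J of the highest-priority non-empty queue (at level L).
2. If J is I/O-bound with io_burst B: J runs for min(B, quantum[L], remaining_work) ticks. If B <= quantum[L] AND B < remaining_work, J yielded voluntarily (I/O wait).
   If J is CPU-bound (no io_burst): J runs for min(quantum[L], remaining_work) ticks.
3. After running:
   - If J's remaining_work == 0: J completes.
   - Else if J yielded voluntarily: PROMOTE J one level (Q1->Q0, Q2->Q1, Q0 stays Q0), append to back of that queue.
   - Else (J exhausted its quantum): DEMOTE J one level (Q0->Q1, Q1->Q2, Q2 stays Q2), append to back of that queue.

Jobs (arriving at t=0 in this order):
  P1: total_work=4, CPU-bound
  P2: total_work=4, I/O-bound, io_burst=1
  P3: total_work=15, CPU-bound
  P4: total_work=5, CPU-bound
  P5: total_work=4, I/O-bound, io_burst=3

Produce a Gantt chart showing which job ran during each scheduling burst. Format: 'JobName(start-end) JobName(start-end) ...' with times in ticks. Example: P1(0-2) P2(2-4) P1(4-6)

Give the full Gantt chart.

Answer: P1(0-3) P2(3-4) P3(4-7) P4(7-10) P5(10-13) P2(13-14) P5(14-15) P2(15-16) P2(16-17) P1(17-18) P3(18-22) P4(22-24) P3(24-32)

Derivation:
t=0-3: P1@Q0 runs 3, rem=1, quantum used, demote→Q1. Q0=[P2,P3,P4,P5] Q1=[P1] Q2=[]
t=3-4: P2@Q0 runs 1, rem=3, I/O yield, promote→Q0. Q0=[P3,P4,P5,P2] Q1=[P1] Q2=[]
t=4-7: P3@Q0 runs 3, rem=12, quantum used, demote→Q1. Q0=[P4,P5,P2] Q1=[P1,P3] Q2=[]
t=7-10: P4@Q0 runs 3, rem=2, quantum used, demote→Q1. Q0=[P5,P2] Q1=[P1,P3,P4] Q2=[]
t=10-13: P5@Q0 runs 3, rem=1, I/O yield, promote→Q0. Q0=[P2,P5] Q1=[P1,P3,P4] Q2=[]
t=13-14: P2@Q0 runs 1, rem=2, I/O yield, promote→Q0. Q0=[P5,P2] Q1=[P1,P3,P4] Q2=[]
t=14-15: P5@Q0 runs 1, rem=0, completes. Q0=[P2] Q1=[P1,P3,P4] Q2=[]
t=15-16: P2@Q0 runs 1, rem=1, I/O yield, promote→Q0. Q0=[P2] Q1=[P1,P3,P4] Q2=[]
t=16-17: P2@Q0 runs 1, rem=0, completes. Q0=[] Q1=[P1,P3,P4] Q2=[]
t=17-18: P1@Q1 runs 1, rem=0, completes. Q0=[] Q1=[P3,P4] Q2=[]
t=18-22: P3@Q1 runs 4, rem=8, quantum used, demote→Q2. Q0=[] Q1=[P4] Q2=[P3]
t=22-24: P4@Q1 runs 2, rem=0, completes. Q0=[] Q1=[] Q2=[P3]
t=24-32: P3@Q2 runs 8, rem=0, completes. Q0=[] Q1=[] Q2=[]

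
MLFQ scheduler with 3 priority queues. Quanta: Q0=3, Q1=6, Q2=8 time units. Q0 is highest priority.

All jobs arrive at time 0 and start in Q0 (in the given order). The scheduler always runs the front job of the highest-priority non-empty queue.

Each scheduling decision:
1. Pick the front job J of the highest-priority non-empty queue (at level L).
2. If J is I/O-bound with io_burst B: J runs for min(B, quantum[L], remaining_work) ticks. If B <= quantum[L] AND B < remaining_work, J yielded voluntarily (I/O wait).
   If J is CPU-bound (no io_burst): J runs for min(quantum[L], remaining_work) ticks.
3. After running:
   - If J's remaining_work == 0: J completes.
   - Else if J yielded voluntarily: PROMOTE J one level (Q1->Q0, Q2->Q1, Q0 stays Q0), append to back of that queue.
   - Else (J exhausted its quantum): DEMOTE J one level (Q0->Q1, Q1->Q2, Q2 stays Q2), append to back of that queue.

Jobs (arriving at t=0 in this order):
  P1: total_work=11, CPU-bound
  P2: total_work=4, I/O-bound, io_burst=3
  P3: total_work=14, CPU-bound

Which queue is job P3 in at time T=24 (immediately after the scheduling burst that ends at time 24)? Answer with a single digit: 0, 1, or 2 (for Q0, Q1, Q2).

Answer: 2

Derivation:
t=0-3: P1@Q0 runs 3, rem=8, quantum used, demote→Q1. Q0=[P2,P3] Q1=[P1] Q2=[]
t=3-6: P2@Q0 runs 3, rem=1, I/O yield, promote→Q0. Q0=[P3,P2] Q1=[P1] Q2=[]
t=6-9: P3@Q0 runs 3, rem=11, quantum used, demote→Q1. Q0=[P2] Q1=[P1,P3] Q2=[]
t=9-10: P2@Q0 runs 1, rem=0, completes. Q0=[] Q1=[P1,P3] Q2=[]
t=10-16: P1@Q1 runs 6, rem=2, quantum used, demote→Q2. Q0=[] Q1=[P3] Q2=[P1]
t=16-22: P3@Q1 runs 6, rem=5, quantum used, demote→Q2. Q0=[] Q1=[] Q2=[P1,P3]
t=22-24: P1@Q2 runs 2, rem=0, completes. Q0=[] Q1=[] Q2=[P3]
t=24-29: P3@Q2 runs 5, rem=0, completes. Q0=[] Q1=[] Q2=[]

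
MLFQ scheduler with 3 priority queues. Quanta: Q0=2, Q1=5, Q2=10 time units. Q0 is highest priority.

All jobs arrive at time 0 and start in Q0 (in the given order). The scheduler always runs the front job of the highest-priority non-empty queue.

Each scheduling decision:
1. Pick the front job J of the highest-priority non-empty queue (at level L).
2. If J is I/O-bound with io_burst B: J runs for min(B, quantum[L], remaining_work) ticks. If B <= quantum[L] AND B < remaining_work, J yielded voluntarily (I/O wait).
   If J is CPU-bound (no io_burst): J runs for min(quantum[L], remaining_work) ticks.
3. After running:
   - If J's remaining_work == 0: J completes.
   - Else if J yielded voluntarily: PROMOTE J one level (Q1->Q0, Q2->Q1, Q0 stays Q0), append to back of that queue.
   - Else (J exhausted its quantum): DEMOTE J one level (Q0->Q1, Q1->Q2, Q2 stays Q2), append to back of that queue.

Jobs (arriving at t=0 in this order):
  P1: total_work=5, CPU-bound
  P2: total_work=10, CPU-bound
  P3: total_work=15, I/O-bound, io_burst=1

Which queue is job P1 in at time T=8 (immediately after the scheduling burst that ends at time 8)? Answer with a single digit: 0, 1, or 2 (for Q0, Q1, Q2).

Answer: 1

Derivation:
t=0-2: P1@Q0 runs 2, rem=3, quantum used, demote→Q1. Q0=[P2,P3] Q1=[P1] Q2=[]
t=2-4: P2@Q0 runs 2, rem=8, quantum used, demote→Q1. Q0=[P3] Q1=[P1,P2] Q2=[]
t=4-5: P3@Q0 runs 1, rem=14, I/O yield, promote→Q0. Q0=[P3] Q1=[P1,P2] Q2=[]
t=5-6: P3@Q0 runs 1, rem=13, I/O yield, promote→Q0. Q0=[P3] Q1=[P1,P2] Q2=[]
t=6-7: P3@Q0 runs 1, rem=12, I/O yield, promote→Q0. Q0=[P3] Q1=[P1,P2] Q2=[]
t=7-8: P3@Q0 runs 1, rem=11, I/O yield, promote→Q0. Q0=[P3] Q1=[P1,P2] Q2=[]
t=8-9: P3@Q0 runs 1, rem=10, I/O yield, promote→Q0. Q0=[P3] Q1=[P1,P2] Q2=[]
t=9-10: P3@Q0 runs 1, rem=9, I/O yield, promote→Q0. Q0=[P3] Q1=[P1,P2] Q2=[]
t=10-11: P3@Q0 runs 1, rem=8, I/O yield, promote→Q0. Q0=[P3] Q1=[P1,P2] Q2=[]
t=11-12: P3@Q0 runs 1, rem=7, I/O yield, promote→Q0. Q0=[P3] Q1=[P1,P2] Q2=[]
t=12-13: P3@Q0 runs 1, rem=6, I/O yield, promote→Q0. Q0=[P3] Q1=[P1,P2] Q2=[]
t=13-14: P3@Q0 runs 1, rem=5, I/O yield, promote→Q0. Q0=[P3] Q1=[P1,P2] Q2=[]
t=14-15: P3@Q0 runs 1, rem=4, I/O yield, promote→Q0. Q0=[P3] Q1=[P1,P2] Q2=[]
t=15-16: P3@Q0 runs 1, rem=3, I/O yield, promote→Q0. Q0=[P3] Q1=[P1,P2] Q2=[]
t=16-17: P3@Q0 runs 1, rem=2, I/O yield, promote→Q0. Q0=[P3] Q1=[P1,P2] Q2=[]
t=17-18: P3@Q0 runs 1, rem=1, I/O yield, promote→Q0. Q0=[P3] Q1=[P1,P2] Q2=[]
t=18-19: P3@Q0 runs 1, rem=0, completes. Q0=[] Q1=[P1,P2] Q2=[]
t=19-22: P1@Q1 runs 3, rem=0, completes. Q0=[] Q1=[P2] Q2=[]
t=22-27: P2@Q1 runs 5, rem=3, quantum used, demote→Q2. Q0=[] Q1=[] Q2=[P2]
t=27-30: P2@Q2 runs 3, rem=0, completes. Q0=[] Q1=[] Q2=[]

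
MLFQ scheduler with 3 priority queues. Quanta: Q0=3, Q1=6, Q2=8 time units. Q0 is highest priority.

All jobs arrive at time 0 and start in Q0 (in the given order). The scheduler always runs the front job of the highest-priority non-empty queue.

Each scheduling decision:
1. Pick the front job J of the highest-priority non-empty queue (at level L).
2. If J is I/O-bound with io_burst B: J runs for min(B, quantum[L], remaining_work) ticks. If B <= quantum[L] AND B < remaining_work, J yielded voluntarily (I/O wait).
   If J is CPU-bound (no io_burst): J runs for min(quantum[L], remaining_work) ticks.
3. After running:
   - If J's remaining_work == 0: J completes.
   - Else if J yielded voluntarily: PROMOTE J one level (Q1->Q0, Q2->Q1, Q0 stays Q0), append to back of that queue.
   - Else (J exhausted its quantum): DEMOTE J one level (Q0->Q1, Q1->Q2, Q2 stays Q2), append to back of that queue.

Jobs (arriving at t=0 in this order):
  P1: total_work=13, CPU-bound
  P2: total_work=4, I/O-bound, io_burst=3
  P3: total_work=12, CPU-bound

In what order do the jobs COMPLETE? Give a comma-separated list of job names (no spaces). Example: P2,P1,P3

t=0-3: P1@Q0 runs 3, rem=10, quantum used, demote→Q1. Q0=[P2,P3] Q1=[P1] Q2=[]
t=3-6: P2@Q0 runs 3, rem=1, I/O yield, promote→Q0. Q0=[P3,P2] Q1=[P1] Q2=[]
t=6-9: P3@Q0 runs 3, rem=9, quantum used, demote→Q1. Q0=[P2] Q1=[P1,P3] Q2=[]
t=9-10: P2@Q0 runs 1, rem=0, completes. Q0=[] Q1=[P1,P3] Q2=[]
t=10-16: P1@Q1 runs 6, rem=4, quantum used, demote→Q2. Q0=[] Q1=[P3] Q2=[P1]
t=16-22: P3@Q1 runs 6, rem=3, quantum used, demote→Q2. Q0=[] Q1=[] Q2=[P1,P3]
t=22-26: P1@Q2 runs 4, rem=0, completes. Q0=[] Q1=[] Q2=[P3]
t=26-29: P3@Q2 runs 3, rem=0, completes. Q0=[] Q1=[] Q2=[]

Answer: P2,P1,P3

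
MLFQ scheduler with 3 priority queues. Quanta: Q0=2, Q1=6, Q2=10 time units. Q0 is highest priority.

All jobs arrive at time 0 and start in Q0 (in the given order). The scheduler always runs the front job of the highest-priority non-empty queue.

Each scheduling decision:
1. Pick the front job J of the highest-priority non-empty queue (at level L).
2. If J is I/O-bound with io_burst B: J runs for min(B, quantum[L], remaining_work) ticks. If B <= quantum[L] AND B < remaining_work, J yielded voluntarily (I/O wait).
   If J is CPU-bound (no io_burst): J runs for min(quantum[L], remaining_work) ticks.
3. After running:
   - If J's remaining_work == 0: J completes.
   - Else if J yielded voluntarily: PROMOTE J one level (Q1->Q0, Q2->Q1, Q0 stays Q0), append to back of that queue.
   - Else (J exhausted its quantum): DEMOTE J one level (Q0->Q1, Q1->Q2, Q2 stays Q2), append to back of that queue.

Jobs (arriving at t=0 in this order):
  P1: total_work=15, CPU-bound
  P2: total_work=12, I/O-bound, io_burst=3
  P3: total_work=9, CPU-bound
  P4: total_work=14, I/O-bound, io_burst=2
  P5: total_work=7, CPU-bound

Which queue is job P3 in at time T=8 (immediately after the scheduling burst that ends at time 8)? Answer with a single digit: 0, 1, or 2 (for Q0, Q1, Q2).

t=0-2: P1@Q0 runs 2, rem=13, quantum used, demote→Q1. Q0=[P2,P3,P4,P5] Q1=[P1] Q2=[]
t=2-4: P2@Q0 runs 2, rem=10, quantum used, demote→Q1. Q0=[P3,P4,P5] Q1=[P1,P2] Q2=[]
t=4-6: P3@Q0 runs 2, rem=7, quantum used, demote→Q1. Q0=[P4,P5] Q1=[P1,P2,P3] Q2=[]
t=6-8: P4@Q0 runs 2, rem=12, I/O yield, promote→Q0. Q0=[P5,P4] Q1=[P1,P2,P3] Q2=[]
t=8-10: P5@Q0 runs 2, rem=5, quantum used, demote→Q1. Q0=[P4] Q1=[P1,P2,P3,P5] Q2=[]
t=10-12: P4@Q0 runs 2, rem=10, I/O yield, promote→Q0. Q0=[P4] Q1=[P1,P2,P3,P5] Q2=[]
t=12-14: P4@Q0 runs 2, rem=8, I/O yield, promote→Q0. Q0=[P4] Q1=[P1,P2,P3,P5] Q2=[]
t=14-16: P4@Q0 runs 2, rem=6, I/O yield, promote→Q0. Q0=[P4] Q1=[P1,P2,P3,P5] Q2=[]
t=16-18: P4@Q0 runs 2, rem=4, I/O yield, promote→Q0. Q0=[P4] Q1=[P1,P2,P3,P5] Q2=[]
t=18-20: P4@Q0 runs 2, rem=2, I/O yield, promote→Q0. Q0=[P4] Q1=[P1,P2,P3,P5] Q2=[]
t=20-22: P4@Q0 runs 2, rem=0, completes. Q0=[] Q1=[P1,P2,P3,P5] Q2=[]
t=22-28: P1@Q1 runs 6, rem=7, quantum used, demote→Q2. Q0=[] Q1=[P2,P3,P5] Q2=[P1]
t=28-31: P2@Q1 runs 3, rem=7, I/O yield, promote→Q0. Q0=[P2] Q1=[P3,P5] Q2=[P1]
t=31-33: P2@Q0 runs 2, rem=5, quantum used, demote→Q1. Q0=[] Q1=[P3,P5,P2] Q2=[P1]
t=33-39: P3@Q1 runs 6, rem=1, quantum used, demote→Q2. Q0=[] Q1=[P5,P2] Q2=[P1,P3]
t=39-44: P5@Q1 runs 5, rem=0, completes. Q0=[] Q1=[P2] Q2=[P1,P3]
t=44-47: P2@Q1 runs 3, rem=2, I/O yield, promote→Q0. Q0=[P2] Q1=[] Q2=[P1,P3]
t=47-49: P2@Q0 runs 2, rem=0, completes. Q0=[] Q1=[] Q2=[P1,P3]
t=49-56: P1@Q2 runs 7, rem=0, completes. Q0=[] Q1=[] Q2=[P3]
t=56-57: P3@Q2 runs 1, rem=0, completes. Q0=[] Q1=[] Q2=[]

Answer: 1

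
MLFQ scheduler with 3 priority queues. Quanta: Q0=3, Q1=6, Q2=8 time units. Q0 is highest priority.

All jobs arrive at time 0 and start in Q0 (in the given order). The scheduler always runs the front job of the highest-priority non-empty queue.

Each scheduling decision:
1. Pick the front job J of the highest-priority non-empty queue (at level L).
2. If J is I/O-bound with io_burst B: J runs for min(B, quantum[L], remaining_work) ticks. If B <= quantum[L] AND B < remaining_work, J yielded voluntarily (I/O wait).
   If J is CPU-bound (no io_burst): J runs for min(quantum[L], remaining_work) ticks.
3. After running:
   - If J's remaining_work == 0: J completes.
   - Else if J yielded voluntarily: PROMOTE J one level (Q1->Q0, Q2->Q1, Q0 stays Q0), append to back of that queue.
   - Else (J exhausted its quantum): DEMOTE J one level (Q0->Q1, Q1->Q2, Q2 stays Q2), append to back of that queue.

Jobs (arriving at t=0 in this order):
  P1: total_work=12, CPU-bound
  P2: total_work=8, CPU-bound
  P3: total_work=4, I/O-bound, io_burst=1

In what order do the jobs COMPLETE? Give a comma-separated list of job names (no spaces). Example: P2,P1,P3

Answer: P3,P2,P1

Derivation:
t=0-3: P1@Q0 runs 3, rem=9, quantum used, demote→Q1. Q0=[P2,P3] Q1=[P1] Q2=[]
t=3-6: P2@Q0 runs 3, rem=5, quantum used, demote→Q1. Q0=[P3] Q1=[P1,P2] Q2=[]
t=6-7: P3@Q0 runs 1, rem=3, I/O yield, promote→Q0. Q0=[P3] Q1=[P1,P2] Q2=[]
t=7-8: P3@Q0 runs 1, rem=2, I/O yield, promote→Q0. Q0=[P3] Q1=[P1,P2] Q2=[]
t=8-9: P3@Q0 runs 1, rem=1, I/O yield, promote→Q0. Q0=[P3] Q1=[P1,P2] Q2=[]
t=9-10: P3@Q0 runs 1, rem=0, completes. Q0=[] Q1=[P1,P2] Q2=[]
t=10-16: P1@Q1 runs 6, rem=3, quantum used, demote→Q2. Q0=[] Q1=[P2] Q2=[P1]
t=16-21: P2@Q1 runs 5, rem=0, completes. Q0=[] Q1=[] Q2=[P1]
t=21-24: P1@Q2 runs 3, rem=0, completes. Q0=[] Q1=[] Q2=[]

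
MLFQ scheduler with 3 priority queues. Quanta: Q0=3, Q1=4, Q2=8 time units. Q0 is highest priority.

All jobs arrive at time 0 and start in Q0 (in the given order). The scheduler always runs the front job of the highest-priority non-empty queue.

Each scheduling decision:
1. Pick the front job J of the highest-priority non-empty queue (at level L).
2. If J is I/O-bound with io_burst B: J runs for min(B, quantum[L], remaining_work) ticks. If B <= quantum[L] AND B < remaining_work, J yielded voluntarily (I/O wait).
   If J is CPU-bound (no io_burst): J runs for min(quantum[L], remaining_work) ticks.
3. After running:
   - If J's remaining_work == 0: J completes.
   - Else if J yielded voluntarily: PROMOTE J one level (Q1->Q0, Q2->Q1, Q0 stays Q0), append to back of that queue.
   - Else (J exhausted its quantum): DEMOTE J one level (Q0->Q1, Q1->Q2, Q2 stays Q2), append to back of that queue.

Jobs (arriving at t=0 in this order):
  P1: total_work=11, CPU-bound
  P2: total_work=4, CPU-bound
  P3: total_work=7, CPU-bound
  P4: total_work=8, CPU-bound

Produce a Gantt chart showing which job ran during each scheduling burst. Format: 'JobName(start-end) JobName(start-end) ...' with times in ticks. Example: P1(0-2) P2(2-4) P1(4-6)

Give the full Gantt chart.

t=0-3: P1@Q0 runs 3, rem=8, quantum used, demote→Q1. Q0=[P2,P3,P4] Q1=[P1] Q2=[]
t=3-6: P2@Q0 runs 3, rem=1, quantum used, demote→Q1. Q0=[P3,P4] Q1=[P1,P2] Q2=[]
t=6-9: P3@Q0 runs 3, rem=4, quantum used, demote→Q1. Q0=[P4] Q1=[P1,P2,P3] Q2=[]
t=9-12: P4@Q0 runs 3, rem=5, quantum used, demote→Q1. Q0=[] Q1=[P1,P2,P3,P4] Q2=[]
t=12-16: P1@Q1 runs 4, rem=4, quantum used, demote→Q2. Q0=[] Q1=[P2,P3,P4] Q2=[P1]
t=16-17: P2@Q1 runs 1, rem=0, completes. Q0=[] Q1=[P3,P4] Q2=[P1]
t=17-21: P3@Q1 runs 4, rem=0, completes. Q0=[] Q1=[P4] Q2=[P1]
t=21-25: P4@Q1 runs 4, rem=1, quantum used, demote→Q2. Q0=[] Q1=[] Q2=[P1,P4]
t=25-29: P1@Q2 runs 4, rem=0, completes. Q0=[] Q1=[] Q2=[P4]
t=29-30: P4@Q2 runs 1, rem=0, completes. Q0=[] Q1=[] Q2=[]

Answer: P1(0-3) P2(3-6) P3(6-9) P4(9-12) P1(12-16) P2(16-17) P3(17-21) P4(21-25) P1(25-29) P4(29-30)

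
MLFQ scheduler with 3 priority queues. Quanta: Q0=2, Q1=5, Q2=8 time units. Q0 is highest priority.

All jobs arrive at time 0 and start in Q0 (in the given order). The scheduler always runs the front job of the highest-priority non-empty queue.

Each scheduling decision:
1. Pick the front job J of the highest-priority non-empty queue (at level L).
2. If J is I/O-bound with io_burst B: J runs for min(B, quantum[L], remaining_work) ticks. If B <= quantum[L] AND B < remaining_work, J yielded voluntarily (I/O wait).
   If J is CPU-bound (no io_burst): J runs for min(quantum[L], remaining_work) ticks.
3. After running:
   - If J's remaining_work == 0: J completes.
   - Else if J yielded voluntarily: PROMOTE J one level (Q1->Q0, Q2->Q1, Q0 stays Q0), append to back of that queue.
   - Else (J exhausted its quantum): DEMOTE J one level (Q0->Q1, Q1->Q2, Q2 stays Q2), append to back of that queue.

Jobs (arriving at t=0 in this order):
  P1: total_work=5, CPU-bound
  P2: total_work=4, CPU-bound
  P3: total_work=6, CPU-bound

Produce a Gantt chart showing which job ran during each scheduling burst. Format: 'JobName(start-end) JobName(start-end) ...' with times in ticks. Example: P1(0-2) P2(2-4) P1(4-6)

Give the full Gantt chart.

Answer: P1(0-2) P2(2-4) P3(4-6) P1(6-9) P2(9-11) P3(11-15)

Derivation:
t=0-2: P1@Q0 runs 2, rem=3, quantum used, demote→Q1. Q0=[P2,P3] Q1=[P1] Q2=[]
t=2-4: P2@Q0 runs 2, rem=2, quantum used, demote→Q1. Q0=[P3] Q1=[P1,P2] Q2=[]
t=4-6: P3@Q0 runs 2, rem=4, quantum used, demote→Q1. Q0=[] Q1=[P1,P2,P3] Q2=[]
t=6-9: P1@Q1 runs 3, rem=0, completes. Q0=[] Q1=[P2,P3] Q2=[]
t=9-11: P2@Q1 runs 2, rem=0, completes. Q0=[] Q1=[P3] Q2=[]
t=11-15: P3@Q1 runs 4, rem=0, completes. Q0=[] Q1=[] Q2=[]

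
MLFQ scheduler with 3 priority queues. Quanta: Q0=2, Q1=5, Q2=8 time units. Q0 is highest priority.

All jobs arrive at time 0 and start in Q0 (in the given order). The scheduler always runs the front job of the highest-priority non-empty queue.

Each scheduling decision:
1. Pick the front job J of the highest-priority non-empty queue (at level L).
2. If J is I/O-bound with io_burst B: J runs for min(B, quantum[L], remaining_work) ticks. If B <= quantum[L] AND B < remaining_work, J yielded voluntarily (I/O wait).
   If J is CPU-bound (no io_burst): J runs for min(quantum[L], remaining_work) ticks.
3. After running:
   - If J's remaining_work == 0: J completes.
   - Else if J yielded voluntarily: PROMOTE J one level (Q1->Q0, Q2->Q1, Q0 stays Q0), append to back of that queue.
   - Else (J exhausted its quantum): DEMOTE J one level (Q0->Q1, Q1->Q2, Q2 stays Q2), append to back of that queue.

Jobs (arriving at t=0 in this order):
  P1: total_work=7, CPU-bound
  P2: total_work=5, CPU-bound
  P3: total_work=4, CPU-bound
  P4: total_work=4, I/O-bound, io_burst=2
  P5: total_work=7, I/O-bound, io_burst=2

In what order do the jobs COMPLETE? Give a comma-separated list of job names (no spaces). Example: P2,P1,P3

Answer: P4,P5,P1,P2,P3

Derivation:
t=0-2: P1@Q0 runs 2, rem=5, quantum used, demote→Q1. Q0=[P2,P3,P4,P5] Q1=[P1] Q2=[]
t=2-4: P2@Q0 runs 2, rem=3, quantum used, demote→Q1. Q0=[P3,P4,P5] Q1=[P1,P2] Q2=[]
t=4-6: P3@Q0 runs 2, rem=2, quantum used, demote→Q1. Q0=[P4,P5] Q1=[P1,P2,P3] Q2=[]
t=6-8: P4@Q0 runs 2, rem=2, I/O yield, promote→Q0. Q0=[P5,P4] Q1=[P1,P2,P3] Q2=[]
t=8-10: P5@Q0 runs 2, rem=5, I/O yield, promote→Q0. Q0=[P4,P5] Q1=[P1,P2,P3] Q2=[]
t=10-12: P4@Q0 runs 2, rem=0, completes. Q0=[P5] Q1=[P1,P2,P3] Q2=[]
t=12-14: P5@Q0 runs 2, rem=3, I/O yield, promote→Q0. Q0=[P5] Q1=[P1,P2,P3] Q2=[]
t=14-16: P5@Q0 runs 2, rem=1, I/O yield, promote→Q0. Q0=[P5] Q1=[P1,P2,P3] Q2=[]
t=16-17: P5@Q0 runs 1, rem=0, completes. Q0=[] Q1=[P1,P2,P3] Q2=[]
t=17-22: P1@Q1 runs 5, rem=0, completes. Q0=[] Q1=[P2,P3] Q2=[]
t=22-25: P2@Q1 runs 3, rem=0, completes. Q0=[] Q1=[P3] Q2=[]
t=25-27: P3@Q1 runs 2, rem=0, completes. Q0=[] Q1=[] Q2=[]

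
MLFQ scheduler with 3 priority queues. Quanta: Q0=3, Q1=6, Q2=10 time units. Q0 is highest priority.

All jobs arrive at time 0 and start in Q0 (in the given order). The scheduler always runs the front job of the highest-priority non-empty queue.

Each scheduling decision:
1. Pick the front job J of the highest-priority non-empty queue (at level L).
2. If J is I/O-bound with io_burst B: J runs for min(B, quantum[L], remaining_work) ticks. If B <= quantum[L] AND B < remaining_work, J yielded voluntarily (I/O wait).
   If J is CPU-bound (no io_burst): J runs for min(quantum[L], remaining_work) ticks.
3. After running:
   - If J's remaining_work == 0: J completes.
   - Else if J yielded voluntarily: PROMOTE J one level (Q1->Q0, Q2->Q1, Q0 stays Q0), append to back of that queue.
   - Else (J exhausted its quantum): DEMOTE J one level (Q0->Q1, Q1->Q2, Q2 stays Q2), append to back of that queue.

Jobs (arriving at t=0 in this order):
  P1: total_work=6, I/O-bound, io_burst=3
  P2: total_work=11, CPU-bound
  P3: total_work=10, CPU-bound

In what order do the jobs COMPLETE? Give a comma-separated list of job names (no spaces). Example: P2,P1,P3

t=0-3: P1@Q0 runs 3, rem=3, I/O yield, promote→Q0. Q0=[P2,P3,P1] Q1=[] Q2=[]
t=3-6: P2@Q0 runs 3, rem=8, quantum used, demote→Q1. Q0=[P3,P1] Q1=[P2] Q2=[]
t=6-9: P3@Q0 runs 3, rem=7, quantum used, demote→Q1. Q0=[P1] Q1=[P2,P3] Q2=[]
t=9-12: P1@Q0 runs 3, rem=0, completes. Q0=[] Q1=[P2,P3] Q2=[]
t=12-18: P2@Q1 runs 6, rem=2, quantum used, demote→Q2. Q0=[] Q1=[P3] Q2=[P2]
t=18-24: P3@Q1 runs 6, rem=1, quantum used, demote→Q2. Q0=[] Q1=[] Q2=[P2,P3]
t=24-26: P2@Q2 runs 2, rem=0, completes. Q0=[] Q1=[] Q2=[P3]
t=26-27: P3@Q2 runs 1, rem=0, completes. Q0=[] Q1=[] Q2=[]

Answer: P1,P2,P3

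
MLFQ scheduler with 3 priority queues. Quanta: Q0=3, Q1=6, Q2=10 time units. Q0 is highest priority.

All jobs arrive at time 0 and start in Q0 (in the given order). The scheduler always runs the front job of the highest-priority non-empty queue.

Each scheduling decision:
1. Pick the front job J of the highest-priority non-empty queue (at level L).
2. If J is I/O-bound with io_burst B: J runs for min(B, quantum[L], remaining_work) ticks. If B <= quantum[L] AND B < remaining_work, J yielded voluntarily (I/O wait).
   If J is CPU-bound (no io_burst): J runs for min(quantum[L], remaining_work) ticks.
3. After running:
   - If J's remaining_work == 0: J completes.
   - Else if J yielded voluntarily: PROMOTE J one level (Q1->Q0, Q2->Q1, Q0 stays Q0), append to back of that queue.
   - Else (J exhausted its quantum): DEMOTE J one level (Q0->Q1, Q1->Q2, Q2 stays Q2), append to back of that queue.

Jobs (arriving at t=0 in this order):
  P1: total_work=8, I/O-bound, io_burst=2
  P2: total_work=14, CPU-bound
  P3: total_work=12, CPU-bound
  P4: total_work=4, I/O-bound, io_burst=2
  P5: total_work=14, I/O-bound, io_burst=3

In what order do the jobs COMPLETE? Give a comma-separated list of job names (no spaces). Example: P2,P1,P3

t=0-2: P1@Q0 runs 2, rem=6, I/O yield, promote→Q0. Q0=[P2,P3,P4,P5,P1] Q1=[] Q2=[]
t=2-5: P2@Q0 runs 3, rem=11, quantum used, demote→Q1. Q0=[P3,P4,P5,P1] Q1=[P2] Q2=[]
t=5-8: P3@Q0 runs 3, rem=9, quantum used, demote→Q1. Q0=[P4,P5,P1] Q1=[P2,P3] Q2=[]
t=8-10: P4@Q0 runs 2, rem=2, I/O yield, promote→Q0. Q0=[P5,P1,P4] Q1=[P2,P3] Q2=[]
t=10-13: P5@Q0 runs 3, rem=11, I/O yield, promote→Q0. Q0=[P1,P4,P5] Q1=[P2,P3] Q2=[]
t=13-15: P1@Q0 runs 2, rem=4, I/O yield, promote→Q0. Q0=[P4,P5,P1] Q1=[P2,P3] Q2=[]
t=15-17: P4@Q0 runs 2, rem=0, completes. Q0=[P5,P1] Q1=[P2,P3] Q2=[]
t=17-20: P5@Q0 runs 3, rem=8, I/O yield, promote→Q0. Q0=[P1,P5] Q1=[P2,P3] Q2=[]
t=20-22: P1@Q0 runs 2, rem=2, I/O yield, promote→Q0. Q0=[P5,P1] Q1=[P2,P3] Q2=[]
t=22-25: P5@Q0 runs 3, rem=5, I/O yield, promote→Q0. Q0=[P1,P5] Q1=[P2,P3] Q2=[]
t=25-27: P1@Q0 runs 2, rem=0, completes. Q0=[P5] Q1=[P2,P3] Q2=[]
t=27-30: P5@Q0 runs 3, rem=2, I/O yield, promote→Q0. Q0=[P5] Q1=[P2,P3] Q2=[]
t=30-32: P5@Q0 runs 2, rem=0, completes. Q0=[] Q1=[P2,P3] Q2=[]
t=32-38: P2@Q1 runs 6, rem=5, quantum used, demote→Q2. Q0=[] Q1=[P3] Q2=[P2]
t=38-44: P3@Q1 runs 6, rem=3, quantum used, demote→Q2. Q0=[] Q1=[] Q2=[P2,P3]
t=44-49: P2@Q2 runs 5, rem=0, completes. Q0=[] Q1=[] Q2=[P3]
t=49-52: P3@Q2 runs 3, rem=0, completes. Q0=[] Q1=[] Q2=[]

Answer: P4,P1,P5,P2,P3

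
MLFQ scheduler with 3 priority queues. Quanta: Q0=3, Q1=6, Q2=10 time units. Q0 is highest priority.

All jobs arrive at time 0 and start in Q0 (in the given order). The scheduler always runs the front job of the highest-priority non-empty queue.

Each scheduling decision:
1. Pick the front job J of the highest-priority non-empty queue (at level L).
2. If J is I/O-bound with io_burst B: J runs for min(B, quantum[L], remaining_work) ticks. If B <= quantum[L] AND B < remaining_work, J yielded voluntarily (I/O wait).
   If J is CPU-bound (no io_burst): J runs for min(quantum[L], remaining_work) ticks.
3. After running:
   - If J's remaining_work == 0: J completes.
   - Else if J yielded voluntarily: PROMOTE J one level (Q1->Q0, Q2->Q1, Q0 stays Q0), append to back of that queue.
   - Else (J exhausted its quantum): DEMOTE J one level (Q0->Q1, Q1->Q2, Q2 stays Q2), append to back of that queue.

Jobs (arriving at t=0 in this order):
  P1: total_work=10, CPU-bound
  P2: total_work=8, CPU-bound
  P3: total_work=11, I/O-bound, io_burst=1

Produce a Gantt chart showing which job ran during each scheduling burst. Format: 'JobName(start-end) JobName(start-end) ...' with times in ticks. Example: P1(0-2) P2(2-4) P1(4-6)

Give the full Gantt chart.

t=0-3: P1@Q0 runs 3, rem=7, quantum used, demote→Q1. Q0=[P2,P3] Q1=[P1] Q2=[]
t=3-6: P2@Q0 runs 3, rem=5, quantum used, demote→Q1. Q0=[P3] Q1=[P1,P2] Q2=[]
t=6-7: P3@Q0 runs 1, rem=10, I/O yield, promote→Q0. Q0=[P3] Q1=[P1,P2] Q2=[]
t=7-8: P3@Q0 runs 1, rem=9, I/O yield, promote→Q0. Q0=[P3] Q1=[P1,P2] Q2=[]
t=8-9: P3@Q0 runs 1, rem=8, I/O yield, promote→Q0. Q0=[P3] Q1=[P1,P2] Q2=[]
t=9-10: P3@Q0 runs 1, rem=7, I/O yield, promote→Q0. Q0=[P3] Q1=[P1,P2] Q2=[]
t=10-11: P3@Q0 runs 1, rem=6, I/O yield, promote→Q0. Q0=[P3] Q1=[P1,P2] Q2=[]
t=11-12: P3@Q0 runs 1, rem=5, I/O yield, promote→Q0. Q0=[P3] Q1=[P1,P2] Q2=[]
t=12-13: P3@Q0 runs 1, rem=4, I/O yield, promote→Q0. Q0=[P3] Q1=[P1,P2] Q2=[]
t=13-14: P3@Q0 runs 1, rem=3, I/O yield, promote→Q0. Q0=[P3] Q1=[P1,P2] Q2=[]
t=14-15: P3@Q0 runs 1, rem=2, I/O yield, promote→Q0. Q0=[P3] Q1=[P1,P2] Q2=[]
t=15-16: P3@Q0 runs 1, rem=1, I/O yield, promote→Q0. Q0=[P3] Q1=[P1,P2] Q2=[]
t=16-17: P3@Q0 runs 1, rem=0, completes. Q0=[] Q1=[P1,P2] Q2=[]
t=17-23: P1@Q1 runs 6, rem=1, quantum used, demote→Q2. Q0=[] Q1=[P2] Q2=[P1]
t=23-28: P2@Q1 runs 5, rem=0, completes. Q0=[] Q1=[] Q2=[P1]
t=28-29: P1@Q2 runs 1, rem=0, completes. Q0=[] Q1=[] Q2=[]

Answer: P1(0-3) P2(3-6) P3(6-7) P3(7-8) P3(8-9) P3(9-10) P3(10-11) P3(11-12) P3(12-13) P3(13-14) P3(14-15) P3(15-16) P3(16-17) P1(17-23) P2(23-28) P1(28-29)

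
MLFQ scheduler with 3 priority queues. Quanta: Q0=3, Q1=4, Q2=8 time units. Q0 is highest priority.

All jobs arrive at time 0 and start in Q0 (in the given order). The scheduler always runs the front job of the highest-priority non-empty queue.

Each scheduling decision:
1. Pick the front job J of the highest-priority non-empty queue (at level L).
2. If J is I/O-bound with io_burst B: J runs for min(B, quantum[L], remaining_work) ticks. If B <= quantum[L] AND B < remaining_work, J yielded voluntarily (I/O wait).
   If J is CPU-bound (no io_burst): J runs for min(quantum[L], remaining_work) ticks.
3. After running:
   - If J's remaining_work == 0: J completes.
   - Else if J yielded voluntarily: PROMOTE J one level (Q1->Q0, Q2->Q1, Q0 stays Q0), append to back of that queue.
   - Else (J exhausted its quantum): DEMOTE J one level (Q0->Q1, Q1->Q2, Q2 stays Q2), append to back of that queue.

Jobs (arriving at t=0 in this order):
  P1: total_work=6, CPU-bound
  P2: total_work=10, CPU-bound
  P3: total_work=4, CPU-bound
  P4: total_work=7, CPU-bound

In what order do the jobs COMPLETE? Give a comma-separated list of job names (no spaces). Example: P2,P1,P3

t=0-3: P1@Q0 runs 3, rem=3, quantum used, demote→Q1. Q0=[P2,P3,P4] Q1=[P1] Q2=[]
t=3-6: P2@Q0 runs 3, rem=7, quantum used, demote→Q1. Q0=[P3,P4] Q1=[P1,P2] Q2=[]
t=6-9: P3@Q0 runs 3, rem=1, quantum used, demote→Q1. Q0=[P4] Q1=[P1,P2,P3] Q2=[]
t=9-12: P4@Q0 runs 3, rem=4, quantum used, demote→Q1. Q0=[] Q1=[P1,P2,P3,P4] Q2=[]
t=12-15: P1@Q1 runs 3, rem=0, completes. Q0=[] Q1=[P2,P3,P4] Q2=[]
t=15-19: P2@Q1 runs 4, rem=3, quantum used, demote→Q2. Q0=[] Q1=[P3,P4] Q2=[P2]
t=19-20: P3@Q1 runs 1, rem=0, completes. Q0=[] Q1=[P4] Q2=[P2]
t=20-24: P4@Q1 runs 4, rem=0, completes. Q0=[] Q1=[] Q2=[P2]
t=24-27: P2@Q2 runs 3, rem=0, completes. Q0=[] Q1=[] Q2=[]

Answer: P1,P3,P4,P2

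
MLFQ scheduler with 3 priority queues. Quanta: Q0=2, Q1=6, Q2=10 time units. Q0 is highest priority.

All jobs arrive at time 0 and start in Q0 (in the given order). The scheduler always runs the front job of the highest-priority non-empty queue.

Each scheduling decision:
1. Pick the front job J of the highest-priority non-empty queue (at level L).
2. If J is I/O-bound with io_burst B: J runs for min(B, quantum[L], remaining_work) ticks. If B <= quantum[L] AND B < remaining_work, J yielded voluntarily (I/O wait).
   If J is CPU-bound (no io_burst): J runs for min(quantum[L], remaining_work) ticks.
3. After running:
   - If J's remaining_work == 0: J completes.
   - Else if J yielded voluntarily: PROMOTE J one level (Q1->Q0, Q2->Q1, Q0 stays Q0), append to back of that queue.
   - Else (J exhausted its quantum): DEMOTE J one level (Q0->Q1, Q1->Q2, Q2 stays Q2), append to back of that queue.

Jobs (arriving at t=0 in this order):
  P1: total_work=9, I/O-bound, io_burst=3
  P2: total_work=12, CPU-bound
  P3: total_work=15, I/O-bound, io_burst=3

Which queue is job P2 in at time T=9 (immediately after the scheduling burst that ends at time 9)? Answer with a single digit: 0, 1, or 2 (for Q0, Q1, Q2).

t=0-2: P1@Q0 runs 2, rem=7, quantum used, demote→Q1. Q0=[P2,P3] Q1=[P1] Q2=[]
t=2-4: P2@Q0 runs 2, rem=10, quantum used, demote→Q1. Q0=[P3] Q1=[P1,P2] Q2=[]
t=4-6: P3@Q0 runs 2, rem=13, quantum used, demote→Q1. Q0=[] Q1=[P1,P2,P3] Q2=[]
t=6-9: P1@Q1 runs 3, rem=4, I/O yield, promote→Q0. Q0=[P1] Q1=[P2,P3] Q2=[]
t=9-11: P1@Q0 runs 2, rem=2, quantum used, demote→Q1. Q0=[] Q1=[P2,P3,P1] Q2=[]
t=11-17: P2@Q1 runs 6, rem=4, quantum used, demote→Q2. Q0=[] Q1=[P3,P1] Q2=[P2]
t=17-20: P3@Q1 runs 3, rem=10, I/O yield, promote→Q0. Q0=[P3] Q1=[P1] Q2=[P2]
t=20-22: P3@Q0 runs 2, rem=8, quantum used, demote→Q1. Q0=[] Q1=[P1,P3] Q2=[P2]
t=22-24: P1@Q1 runs 2, rem=0, completes. Q0=[] Q1=[P3] Q2=[P2]
t=24-27: P3@Q1 runs 3, rem=5, I/O yield, promote→Q0. Q0=[P3] Q1=[] Q2=[P2]
t=27-29: P3@Q0 runs 2, rem=3, quantum used, demote→Q1. Q0=[] Q1=[P3] Q2=[P2]
t=29-32: P3@Q1 runs 3, rem=0, completes. Q0=[] Q1=[] Q2=[P2]
t=32-36: P2@Q2 runs 4, rem=0, completes. Q0=[] Q1=[] Q2=[]

Answer: 1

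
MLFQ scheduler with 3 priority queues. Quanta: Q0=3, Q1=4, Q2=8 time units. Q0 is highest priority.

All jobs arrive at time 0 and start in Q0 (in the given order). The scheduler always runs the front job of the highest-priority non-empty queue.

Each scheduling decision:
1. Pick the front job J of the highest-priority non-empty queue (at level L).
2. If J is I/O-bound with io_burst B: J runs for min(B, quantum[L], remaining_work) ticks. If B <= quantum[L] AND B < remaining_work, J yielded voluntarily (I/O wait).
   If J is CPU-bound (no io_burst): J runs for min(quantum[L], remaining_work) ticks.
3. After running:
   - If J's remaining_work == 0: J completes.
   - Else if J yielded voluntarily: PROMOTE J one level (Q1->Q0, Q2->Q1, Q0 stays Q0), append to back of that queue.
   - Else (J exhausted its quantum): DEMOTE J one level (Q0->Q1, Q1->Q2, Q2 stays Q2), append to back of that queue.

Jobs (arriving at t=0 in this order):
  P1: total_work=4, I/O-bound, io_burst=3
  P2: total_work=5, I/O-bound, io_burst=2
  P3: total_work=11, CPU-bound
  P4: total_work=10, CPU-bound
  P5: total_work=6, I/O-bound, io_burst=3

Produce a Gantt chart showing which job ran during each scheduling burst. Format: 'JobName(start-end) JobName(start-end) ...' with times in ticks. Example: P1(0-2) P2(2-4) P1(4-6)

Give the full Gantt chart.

Answer: P1(0-3) P2(3-5) P3(5-8) P4(8-11) P5(11-14) P1(14-15) P2(15-17) P5(17-20) P2(20-21) P3(21-25) P4(25-29) P3(29-33) P4(33-36)

Derivation:
t=0-3: P1@Q0 runs 3, rem=1, I/O yield, promote→Q0. Q0=[P2,P3,P4,P5,P1] Q1=[] Q2=[]
t=3-5: P2@Q0 runs 2, rem=3, I/O yield, promote→Q0. Q0=[P3,P4,P5,P1,P2] Q1=[] Q2=[]
t=5-8: P3@Q0 runs 3, rem=8, quantum used, demote→Q1. Q0=[P4,P5,P1,P2] Q1=[P3] Q2=[]
t=8-11: P4@Q0 runs 3, rem=7, quantum used, demote→Q1. Q0=[P5,P1,P2] Q1=[P3,P4] Q2=[]
t=11-14: P5@Q0 runs 3, rem=3, I/O yield, promote→Q0. Q0=[P1,P2,P5] Q1=[P3,P4] Q2=[]
t=14-15: P1@Q0 runs 1, rem=0, completes. Q0=[P2,P5] Q1=[P3,P4] Q2=[]
t=15-17: P2@Q0 runs 2, rem=1, I/O yield, promote→Q0. Q0=[P5,P2] Q1=[P3,P4] Q2=[]
t=17-20: P5@Q0 runs 3, rem=0, completes. Q0=[P2] Q1=[P3,P4] Q2=[]
t=20-21: P2@Q0 runs 1, rem=0, completes. Q0=[] Q1=[P3,P4] Q2=[]
t=21-25: P3@Q1 runs 4, rem=4, quantum used, demote→Q2. Q0=[] Q1=[P4] Q2=[P3]
t=25-29: P4@Q1 runs 4, rem=3, quantum used, demote→Q2. Q0=[] Q1=[] Q2=[P3,P4]
t=29-33: P3@Q2 runs 4, rem=0, completes. Q0=[] Q1=[] Q2=[P4]
t=33-36: P4@Q2 runs 3, rem=0, completes. Q0=[] Q1=[] Q2=[]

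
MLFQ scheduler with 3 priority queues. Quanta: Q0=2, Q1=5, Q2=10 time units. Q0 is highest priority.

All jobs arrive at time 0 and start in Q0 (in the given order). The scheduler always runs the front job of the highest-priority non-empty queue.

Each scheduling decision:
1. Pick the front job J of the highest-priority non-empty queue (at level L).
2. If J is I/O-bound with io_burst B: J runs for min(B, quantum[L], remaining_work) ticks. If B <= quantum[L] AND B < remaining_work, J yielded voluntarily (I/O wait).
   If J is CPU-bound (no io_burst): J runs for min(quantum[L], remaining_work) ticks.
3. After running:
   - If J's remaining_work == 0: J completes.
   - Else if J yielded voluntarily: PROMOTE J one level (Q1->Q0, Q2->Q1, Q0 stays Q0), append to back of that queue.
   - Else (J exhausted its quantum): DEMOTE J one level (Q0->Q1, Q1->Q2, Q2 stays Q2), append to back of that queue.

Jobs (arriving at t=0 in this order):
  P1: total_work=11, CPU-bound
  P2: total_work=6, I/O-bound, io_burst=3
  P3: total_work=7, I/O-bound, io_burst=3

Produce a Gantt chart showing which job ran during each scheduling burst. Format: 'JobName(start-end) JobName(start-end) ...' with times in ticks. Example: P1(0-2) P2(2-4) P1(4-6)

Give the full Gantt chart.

t=0-2: P1@Q0 runs 2, rem=9, quantum used, demote→Q1. Q0=[P2,P3] Q1=[P1] Q2=[]
t=2-4: P2@Q0 runs 2, rem=4, quantum used, demote→Q1. Q0=[P3] Q1=[P1,P2] Q2=[]
t=4-6: P3@Q0 runs 2, rem=5, quantum used, demote→Q1. Q0=[] Q1=[P1,P2,P3] Q2=[]
t=6-11: P1@Q1 runs 5, rem=4, quantum used, demote→Q2. Q0=[] Q1=[P2,P3] Q2=[P1]
t=11-14: P2@Q1 runs 3, rem=1, I/O yield, promote→Q0. Q0=[P2] Q1=[P3] Q2=[P1]
t=14-15: P2@Q0 runs 1, rem=0, completes. Q0=[] Q1=[P3] Q2=[P1]
t=15-18: P3@Q1 runs 3, rem=2, I/O yield, promote→Q0. Q0=[P3] Q1=[] Q2=[P1]
t=18-20: P3@Q0 runs 2, rem=0, completes. Q0=[] Q1=[] Q2=[P1]
t=20-24: P1@Q2 runs 4, rem=0, completes. Q0=[] Q1=[] Q2=[]

Answer: P1(0-2) P2(2-4) P3(4-6) P1(6-11) P2(11-14) P2(14-15) P3(15-18) P3(18-20) P1(20-24)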